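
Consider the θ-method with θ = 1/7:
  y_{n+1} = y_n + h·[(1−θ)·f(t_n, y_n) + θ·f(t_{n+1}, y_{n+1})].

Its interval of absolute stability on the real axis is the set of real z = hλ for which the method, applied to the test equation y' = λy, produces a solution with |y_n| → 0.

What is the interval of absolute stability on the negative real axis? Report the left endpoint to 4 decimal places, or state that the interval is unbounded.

(-2.8000, 0).

Set f=λy, z=hλ:
  y_{n+1} = y_n + z·[6/7·y_n + 1/7·y_{n+1}] ⇒ (1 − 1/7z)y_{n+1} = (1 + 6/7z)y_n
  so R(z) = (1 + 6/7z)/(1 − 1/7z).

Solve |R(x)|<1 on ℝ⁻.
x=-0.31: |R|=0.7031
R=−1: 1+6/7x = −1+1/7x ⇒ -5/7x=2 ⇒ x=2/(-5/7)=-2.8000
Confirm numerically:
  x=-2.613: |R|=0.90274 <1
  x=-2.529: |R|=0.85780 <1
  x=-2.308: |R|=0.73571 <1
  x=-3.343: |R|=1.26250 >1
  x=-2.890: |R|=1.04550 >1
  x=-2.875: |R|=1.03797 >1
Interval (-2.8000, 0).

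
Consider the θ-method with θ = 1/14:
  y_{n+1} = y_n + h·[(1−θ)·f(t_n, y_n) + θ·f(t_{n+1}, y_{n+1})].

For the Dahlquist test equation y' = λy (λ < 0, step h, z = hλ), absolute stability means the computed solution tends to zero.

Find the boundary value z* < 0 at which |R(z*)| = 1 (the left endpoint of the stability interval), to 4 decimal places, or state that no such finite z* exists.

z* = -2.3333.

On y'=λy, z=hλ:
  y_{n+1} = y_n + z·[13/14·y_n + 1/14·y_{n+1}] ⇒ (1 − 1/14z)y_{n+1} = (1 + 13/14z)y_n
  ⇒ R(z) = (1 + 13/14z)/(1 − 1/14z).

Boundary: |R(x)|=1, x<0.
x=-0.87: |R|=0.1809
R=−1: 1+13/14x = −1+1/14x ⇒ -6/7x=2 ⇒ x=2/(-6/7)=-2.3333
Confirm numerically:
  x=-2.024: |R|=0.76835 <1
  x=-1.925: |R|=0.69231 <1
  x=-1.796: |R|=0.59180 <1
  x=-2.456: |R|=1.08945 >1
  x=-2.441: |R|=1.07858 >1
Stable set (-2.3333, 0).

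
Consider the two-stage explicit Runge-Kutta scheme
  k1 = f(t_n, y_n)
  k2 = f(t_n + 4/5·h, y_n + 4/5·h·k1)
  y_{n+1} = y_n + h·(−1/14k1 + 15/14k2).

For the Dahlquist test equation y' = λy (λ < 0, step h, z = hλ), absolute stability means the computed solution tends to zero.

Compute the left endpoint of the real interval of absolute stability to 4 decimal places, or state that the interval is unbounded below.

z* = -1.1667.

With y'=λy (z=hλ):
  k1=λy_n ⇒ h·k1=z·y_n;  k2=λ(1+4/5z)y_n ⇒ h·k2=z(1+4/5z)y_n
  y_{n+1}/y_n = 1 − 1/14z + 15/14z(1+4/5z) = 1 + z + 6/7z²
  so R(z) = 1 + z + 6/7z².

Boundary: |R(x)|=1, x<0.
x=-0.57: |R|=0.7085
R=1: x+6/7x²=0 ⇒ x=−7/6=-1.1667; min R=1−1/(4·6/7)=0.7083>−1
Confirm numerically:
  x=-1.010: |R|=0.86437 <1
  x=-0.991: |R|=0.85078 <1
  x=-0.919: |R|=0.80491 <1
  x=-0.630: |R|=0.71020 <1
  x=-1.501: |R|=1.43014 >1
  x=-1.247: |R|=1.08586 >1
Stable set (-1.1667, 0).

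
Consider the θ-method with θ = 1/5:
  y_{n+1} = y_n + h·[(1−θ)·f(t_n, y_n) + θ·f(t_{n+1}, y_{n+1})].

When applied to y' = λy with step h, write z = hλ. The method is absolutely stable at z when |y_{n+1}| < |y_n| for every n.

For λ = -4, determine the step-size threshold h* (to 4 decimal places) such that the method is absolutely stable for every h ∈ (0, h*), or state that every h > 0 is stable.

(-3.3333,0); λ=-4 ⇒ h* = (10/3)/4 = 0.8333.

With y'=λy (z=hλ):
  y_{n+1} = y_n + z·[4/5·y_n + 1/5·y_{n+1}] ⇒ (1 − 1/5z)y_{n+1} = (1 + 4/5z)y_n
  ⇒ R(z) = (1 + 4/5z)/(1 − 1/5z).

Need |R(x)|<1, x<0.
x=-0.34: |R|=0.6816
R=−1: 1+4/5x = −1+1/5x ⇒ -3/5x=2 ⇒ x=2/(-3/5)=-3.3333
Confirm numerically:
  x=-2.853: |R|=0.81650 <1
  x=-1.915: |R|=0.38467 <1
  x=-1.397: |R|=0.09192 <1
  x=-3.788: |R|=1.15521 >1
  x=-3.660: |R|=1.11316 >1
  x=-3.617: |R|=1.09876 >1
Stable set (-3.3333, 0).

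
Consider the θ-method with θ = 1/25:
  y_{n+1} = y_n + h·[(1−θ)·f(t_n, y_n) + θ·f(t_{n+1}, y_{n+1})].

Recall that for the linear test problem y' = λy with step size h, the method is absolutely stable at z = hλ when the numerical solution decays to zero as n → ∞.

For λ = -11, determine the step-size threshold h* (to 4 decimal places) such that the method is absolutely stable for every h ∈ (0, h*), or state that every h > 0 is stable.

(-2.1739,0); λ=-11 ⇒ h* = (50/23)/11 = 0.1976.

On y'=λy, z=hλ:
  y_{n+1} = y_n + z·[24/25·y_n + 1/25·y_{n+1}] ⇒ (1 − 1/25z)y_{n+1} = (1 + 24/25z)y_n
  ⇒ R(z) = (1 + 24/25z)/(1 − 1/25z).

Find x<0 with |R(x)|<1.
x=-0.62: |R|=0.3950
R=−1: 1+24/25x = −1+1/25x ⇒ -23/25x=2 ⇒ x=2/(-23/25)=-2.1739
Confirm numerically:
  x=-2.000: |R|=0.85185 <1
  x=-1.818: |R|=0.69476 <1
  x=-1.675: |R|=0.56982 <1
  x=-2.652: |R|=1.39766 >1
  x=-2.438: |R|=1.22137 >1
So |R|<1 on (-2.1739, 0).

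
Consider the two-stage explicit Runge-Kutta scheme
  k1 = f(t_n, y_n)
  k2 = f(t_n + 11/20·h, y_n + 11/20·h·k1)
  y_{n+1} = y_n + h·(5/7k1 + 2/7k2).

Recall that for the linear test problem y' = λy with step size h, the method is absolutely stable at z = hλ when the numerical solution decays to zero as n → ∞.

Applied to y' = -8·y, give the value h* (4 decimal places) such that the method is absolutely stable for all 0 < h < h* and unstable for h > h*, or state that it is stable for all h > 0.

Test eqn y'=λy, z=hλ:
  k1=λy_n ⇒ h·k1=z·y_n;  k2=λ(1+11/20z)y_n ⇒ h·k2=z(1+11/20z)y_n
  y_{n+1}/y_n = 1 + 5/7z + 2/7z(1+11/20z) = 1 + z + 11/70z²
  Hence R(z) = 1 + z + 11/70z².

Boundary: |R(x)|=1, x<0.
x=-0.65: |R|=0.4164
R=1: x+11/70x²=0 ⇒ x=−70/11=-6.3636; min R=1−1/(4·11/70)=-0.5909>−1
Confirm numerically:
  x=-6.096: |R|=0.74362 <1
  x=-5.551: |R|=0.29114 <1
  x=-4.423: |R|=0.34883 <1
  x=-3.849: |R|=0.52096 <1
  x=-6.674: |R|=1.32550 >1
  x=-6.500: |R|=1.13929 >1
Interval (-6.3636, 0).

(-6.3636,0); λ=-8 ⇒ h* = (70/11)/8 = 0.7955.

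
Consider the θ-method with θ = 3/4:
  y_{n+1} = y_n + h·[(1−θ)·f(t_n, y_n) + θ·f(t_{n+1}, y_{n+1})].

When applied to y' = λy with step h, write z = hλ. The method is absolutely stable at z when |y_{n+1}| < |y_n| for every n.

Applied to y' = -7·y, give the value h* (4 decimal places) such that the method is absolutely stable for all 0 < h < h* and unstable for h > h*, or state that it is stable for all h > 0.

unbounded; (−∞, 0). Any h>0 works for λ=-7.

On y'=λy, z=hλ:
  y_{n+1} = y_n + z·[1/4·y_n + 3/4·y_{n+1}] ⇒ (1 − 3/4z)y_{n+1} = (1 + 1/4z)y_n
  Hence R(z) = (1 + 1/4z)/(1 − 3/4z).

Need |R(x)|<1, x<0.
x=-1.48: |R|=0.2986
x=-2: |R|=0.2000
x=-10: |R|=0.1765
x=-100: |R|=0.3158
θ=3/4≥1/2 ⇒ |1+1/4x|<|1−3/4x| ∀x<0 ⇒ stable on all of ℝ⁻.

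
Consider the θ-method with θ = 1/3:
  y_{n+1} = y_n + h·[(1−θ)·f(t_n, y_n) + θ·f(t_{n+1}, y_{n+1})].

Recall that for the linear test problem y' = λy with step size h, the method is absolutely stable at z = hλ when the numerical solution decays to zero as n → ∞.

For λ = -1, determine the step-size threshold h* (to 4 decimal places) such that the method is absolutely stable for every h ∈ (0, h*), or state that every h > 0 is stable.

(-6.0000,0); λ=-1 ⇒ h* = (6)/1 = 6.0000.

With y'=λy (z=hλ):
  y_{n+1} = y_n + z·[2/3·y_n + 1/3·y_{n+1}] ⇒ (1 − 1/3z)y_{n+1} = (1 + 2/3z)y_n
  R(z) = (1 + 2/3z)/(1 − 1/3z).

Boundary: |R(x)|=1, x<0.
x=-0.46: |R|=0.6012
R=−1: 1+2/3x = −1+1/3x ⇒ -1/3x=2 ⇒ x=2/(-1/3)=-6.0000
Confirm numerically:
  x=-3.537: |R|=0.62322 <1
  x=-3.366: |R|=0.58624 <1
  x=-2.646: |R|=0.40595 <1
  x=-6.275: |R|=1.02965 >1
  x=-6.040: |R|=1.00442 >1
So |R|<1 on (-6.0000, 0).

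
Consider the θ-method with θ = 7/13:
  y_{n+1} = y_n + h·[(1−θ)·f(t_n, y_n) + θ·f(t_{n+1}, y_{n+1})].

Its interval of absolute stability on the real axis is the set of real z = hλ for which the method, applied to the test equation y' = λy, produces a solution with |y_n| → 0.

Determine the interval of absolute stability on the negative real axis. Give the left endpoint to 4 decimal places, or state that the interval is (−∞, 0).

unbounded; (−∞, 0).

With y'=λy (z=hλ):
  y_{n+1} = y_n + z·[6/13·y_n + 7/13·y_{n+1}] ⇒ (1 − 7/13z)y_{n+1} = (1 + 6/13z)y_n
  so R(z) = (1 + 6/13z)/(1 − 7/13z).

Solve |R(x)|<1 on ℝ⁻.
x=-1.08: |R|=0.3171
x=-2: |R|=0.0370
x=-10: |R|=0.5663
x=-100: |R|=0.8233
θ=7/13≥1/2 ⇒ |1+6/13x|<|1−7/13x| ∀x<0 ⇒ interval (−∞,0).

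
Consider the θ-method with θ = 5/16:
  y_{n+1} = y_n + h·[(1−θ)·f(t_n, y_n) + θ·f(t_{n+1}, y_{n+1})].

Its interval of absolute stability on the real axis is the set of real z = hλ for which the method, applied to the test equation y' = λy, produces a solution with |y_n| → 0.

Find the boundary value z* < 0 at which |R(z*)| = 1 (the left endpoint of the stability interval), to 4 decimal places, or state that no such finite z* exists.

Test eqn y'=λy, z=hλ:
  y_{n+1} = y_n + z·[11/16·y_n + 5/16·y_{n+1}] ⇒ (1 − 5/16z)y_{n+1} = (1 + 11/16z)y_n
  ⇒ R(z) = (1 + 11/16z)/(1 − 5/16z).

Find x<0 with |R(x)|<1.
x=-1.48: |R|=0.0120
R=−1: 1+11/16x = −1+5/16x ⇒ -3/8x=2 ⇒ x=2/(-3/8)=-5.3333
Confirm numerically:
  x=-3.463: |R|=0.66315 <1
  x=-2.639: |R|=0.44628 <1
  x=-2.256: |R|=0.32317 <1
  x=-5.827: |R|=1.06563 >1
  x=-5.812: |R|=1.06374 >1
So |R|<1 on (-5.3333, 0).

z* = -5.3333.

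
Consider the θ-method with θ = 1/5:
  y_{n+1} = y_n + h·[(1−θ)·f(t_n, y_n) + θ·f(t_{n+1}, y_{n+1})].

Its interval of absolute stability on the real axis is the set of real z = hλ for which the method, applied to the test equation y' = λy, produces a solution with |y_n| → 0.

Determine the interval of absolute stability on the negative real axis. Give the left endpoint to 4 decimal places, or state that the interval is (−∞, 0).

Test eqn y'=λy, z=hλ:
  y_{n+1} = y_n + z·[4/5·y_n + 1/5·y_{n+1}] ⇒ (1 − 1/5z)y_{n+1} = (1 + 4/5z)y_n
  so R(z) = (1 + 4/5z)/(1 − 1/5z).

Need |R(x)|<1, x<0.
x=-0.55: |R|=0.5045
R=−1: 1+4/5x = −1+1/5x ⇒ -3/5x=2 ⇒ x=2/(-3/5)=-3.3333
Confirm numerically:
  x=-2.678: |R|=0.74394 <1
  x=-2.524: |R|=0.67730 <1
  x=-1.912: |R|=0.38310 <1
  x=-3.548: |R|=1.07534 >1
  x=-3.464: |R|=1.04631 >1
  x=-3.418: |R|=1.03017 >1
So |R|<1 on (-3.3333, 0).

(-3.3333, 0).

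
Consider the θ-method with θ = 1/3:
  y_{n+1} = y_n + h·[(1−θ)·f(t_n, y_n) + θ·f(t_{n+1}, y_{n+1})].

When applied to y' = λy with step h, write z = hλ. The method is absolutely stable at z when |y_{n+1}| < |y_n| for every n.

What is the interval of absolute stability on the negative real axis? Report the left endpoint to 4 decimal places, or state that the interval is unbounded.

With y'=λy (z=hλ):
  y_{n+1} = y_n + z·[2/3·y_n + 1/3·y_{n+1}] ⇒ (1 − 1/3z)y_{n+1} = (1 + 2/3z)y_n
  so R(z) = (1 + 2/3z)/(1 − 1/3z).

Find x<0 with |R(x)|<1.
x=-0.58: |R|=0.5140
R=−1: 1+2/3x = −1+1/3x ⇒ -1/3x=2 ⇒ x=2/(-1/3)=-6.0000
Confirm numerically:
  x=-4.911: |R|=0.86234 <1
  x=-3.200: |R|=0.54839 <1
  x=-3.049: |R|=0.51215 <1
  x=-6.403: |R|=1.04286 >1
  x=-6.309: |R|=1.03319 >1
So |R|<1 on (-6.0000, 0).

z∈(-6.0000,0).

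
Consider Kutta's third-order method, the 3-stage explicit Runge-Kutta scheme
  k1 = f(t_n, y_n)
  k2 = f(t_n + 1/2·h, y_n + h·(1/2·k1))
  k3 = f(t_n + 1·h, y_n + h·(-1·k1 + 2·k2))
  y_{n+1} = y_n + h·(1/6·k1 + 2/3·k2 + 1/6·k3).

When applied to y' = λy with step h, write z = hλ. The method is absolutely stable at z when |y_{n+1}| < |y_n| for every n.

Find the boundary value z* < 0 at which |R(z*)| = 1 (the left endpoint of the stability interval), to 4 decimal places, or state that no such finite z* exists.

z* = -2.5127.

Set f=λy, z=hλ:
  order 3, 3-stage ⇒ R(z)=1+z+z^2/2+z^3/6
  (e.g. R(-0.52)=0.59177, |R|=0.59177)

Boundary: |R(x)|=1, x<0.
x=-0.52: |R|=0.5918
|R(-2.49)|=0.9630 |R(-1.24)|=0.2110 |R(-1.23)|=0.2163
Bisect:
  x_lo=-2.8638 |R|=1.6777  x_hi=-0.3886 |R|=0.6771
  mid=-1.62624 |R|=0.02072 →hi
  mid=-2.24503 |R|=0.61084 →hi
  mid=-2.55443 |R|=1.06986 →lo
  mid=-2.39973 |R|=0.82360 →hi
  mid=-2.47708 |R|=0.94231 →hi
  mid=-2.51575 |R|=1.00495 →lo
  mid=-2.49642 |R|=0.97335 →hi
  mid=-2.50609 |R|=0.98908 →hi
  mid=-2.51092 |R|=0.99700 →hi
  ...
  [-2.51288,-2.51273] ⇒ x*=-2.5127
Interval (-2.5127, 0).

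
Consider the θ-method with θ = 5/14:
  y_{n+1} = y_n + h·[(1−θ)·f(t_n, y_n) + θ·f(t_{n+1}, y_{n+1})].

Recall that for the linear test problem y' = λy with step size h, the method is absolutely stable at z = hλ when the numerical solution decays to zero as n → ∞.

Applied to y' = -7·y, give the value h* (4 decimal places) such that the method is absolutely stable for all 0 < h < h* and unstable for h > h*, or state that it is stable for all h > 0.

(-7.0000,0); λ=-7 ⇒ h* = (7)/7 = 1.0000.

Test eqn y'=λy, z=hλ:
  y_{n+1} = y_n + z·[9/14·y_n + 5/14·y_{n+1}] ⇒ (1 − 5/14z)y_{n+1} = (1 + 9/14z)y_n
  so R(z) = (1 + 9/14z)/(1 − 5/14z).

Need |R(x)|<1, x<0.
x=-1.15: |R|=0.1848
R=−1: 1+9/14x = −1+5/14x ⇒ -2/7x=2 ⇒ x=2/(-2/7)=-7.0000
Confirm numerically:
  x=-5.317: |R|=0.83413 <1
  x=-4.939: |R|=0.78695 <1
  x=-4.450: |R|=0.71862 <1
  x=-2.894: |R|=0.42311 <1
  x=-7.477: |R|=1.03713 >1
  x=-7.179: |R|=1.01435 >1
  x=-7.095: |R|=1.00768 >1
Stable set (-7.0000, 0).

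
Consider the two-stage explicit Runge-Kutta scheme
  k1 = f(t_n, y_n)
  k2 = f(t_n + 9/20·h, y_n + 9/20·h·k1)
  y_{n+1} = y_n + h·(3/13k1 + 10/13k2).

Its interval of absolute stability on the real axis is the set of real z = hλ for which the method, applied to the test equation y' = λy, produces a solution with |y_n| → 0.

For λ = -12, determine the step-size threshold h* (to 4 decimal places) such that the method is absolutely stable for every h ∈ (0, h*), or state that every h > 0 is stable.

Test eqn y'=λy, z=hλ:
  k1=λy_n ⇒ h·k1=z·y_n;  k2=λ(1+9/20z)y_n ⇒ h·k2=z(1+9/20z)y_n
  y_{n+1}/y_n = 1 + 3/13z + 10/13z(1+9/20z) = 1 + z + 9/26z²
  R(z) = 1 + z + 9/26z².

Need |R(x)|<1, x<0.
x=-0.49: |R|=0.5931
R=1: x+9/26x²=0 ⇒ x=−26/9=-2.8889; min R=1−1/(4·9/26)=0.2778>−1
Confirm numerically:
  x=-2.577: |R|=0.72178 <1
  x=-1.960: |R|=0.36978 <1
  x=-1.532: |R|=0.28043 <1
  x=-1.205: |R|=0.29762 <1
  x=-3.436: |R|=1.65073 >1
  x=-3.412: |R|=1.61783 >1
  x=-3.177: |R|=1.31684 >1
So |R|<1 on (-2.8889, 0).

(-2.8889,0); λ=-12 ⇒ h* = (26/9)/12 = 0.2407.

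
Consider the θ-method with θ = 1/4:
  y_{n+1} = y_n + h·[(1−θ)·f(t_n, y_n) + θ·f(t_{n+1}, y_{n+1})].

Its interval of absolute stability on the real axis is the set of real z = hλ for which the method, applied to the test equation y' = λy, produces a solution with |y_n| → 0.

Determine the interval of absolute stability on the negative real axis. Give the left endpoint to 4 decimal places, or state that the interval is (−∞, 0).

Test eqn y'=λy, z=hλ:
  y_{n+1} = y_n + z·[3/4·y_n + 1/4·y_{n+1}] ⇒ (1 − 1/4z)y_{n+1} = (1 + 3/4z)y_n
  so R(z) = (1 + 3/4z)/(1 − 1/4z).

Find x<0 with |R(x)|<1.
x=-0.6: |R|=0.4783
R=−1: 1+3/4x = −1+1/4x ⇒ -1/2x=2 ⇒ x=2/(-1/2)=-4.0000
Confirm numerically:
  x=-3.217: |R|=0.78301 <1
  x=-3.070: |R|=0.73692 <1
  x=-2.315: |R|=0.46635 <1
  x=-4.493: |R|=1.11610 >1
  x=-4.125: |R|=1.03077 >1
  x=-4.105: |R|=1.02591 >1
Interval (-4.0000, 0).

(-4.0000, 0).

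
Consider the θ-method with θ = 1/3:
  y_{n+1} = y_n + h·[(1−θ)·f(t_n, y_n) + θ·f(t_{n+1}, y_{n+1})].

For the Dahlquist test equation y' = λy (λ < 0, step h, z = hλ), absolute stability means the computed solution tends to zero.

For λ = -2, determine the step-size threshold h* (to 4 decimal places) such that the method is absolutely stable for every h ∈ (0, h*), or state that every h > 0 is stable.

Test eqn y'=λy, z=hλ:
  y_{n+1} = y_n + z·[2/3·y_n + 1/3·y_{n+1}] ⇒ (1 − 1/3z)y_{n+1} = (1 + 2/3z)y_n
  ⇒ R(z) = (1 + 2/3z)/(1 − 1/3z).

Need |R(x)|<1, x<0.
x=-0.84: |R|=0.3437
R=−1: 1+2/3x = −1+1/3x ⇒ -1/3x=2 ⇒ x=2/(-1/3)=-6.0000
Confirm numerically:
  x=-5.519: |R|=0.94354 <1
  x=-5.413: |R|=0.93023 <1
  x=-4.967: |R|=0.87034 <1
  x=-4.422: |R|=0.78739 <1
  x=-6.543: |R|=1.05690 >1
  x=-6.454: |R|=1.04802 >1
  x=-6.141: |R|=1.01543 >1
So |R|<1 on (-6.0000, 0).

(-6.0000,0); λ=-2 ⇒ h* = (6)/2 = 3.0000.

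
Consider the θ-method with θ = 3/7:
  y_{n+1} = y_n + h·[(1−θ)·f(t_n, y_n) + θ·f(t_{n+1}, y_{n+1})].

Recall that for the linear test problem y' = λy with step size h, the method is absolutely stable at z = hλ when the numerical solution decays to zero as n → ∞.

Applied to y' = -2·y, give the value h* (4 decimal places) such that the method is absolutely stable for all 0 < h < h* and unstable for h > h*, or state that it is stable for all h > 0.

On y'=λy, z=hλ:
  y_{n+1} = y_n + z·[4/7·y_n + 3/7·y_{n+1}] ⇒ (1 − 3/7z)y_{n+1} = (1 + 4/7z)y_n
  Hence R(z) = (1 + 4/7z)/(1 − 3/7z).

Find x<0 with |R(x)|<1.
x=-0.96: |R|=0.3198
R=−1: 1+4/7x = −1+3/7x ⇒ -1/7x=2 ⇒ x=2/(-1/7)=-14.0000
Confirm numerically:
  x=-13.070: |R|=0.97987 <1
  x=-10.318: |R|=0.90299 <1
  x=-8.548: |R|=0.83299 <1
  x=-14.204: |R|=1.00411 >1
  x=-14.181: |R|=1.00365 >1
Stable set (-14.0000, 0).

(-14.0000,0); λ=-2 ⇒ h* = (14)/2 = 7.0000.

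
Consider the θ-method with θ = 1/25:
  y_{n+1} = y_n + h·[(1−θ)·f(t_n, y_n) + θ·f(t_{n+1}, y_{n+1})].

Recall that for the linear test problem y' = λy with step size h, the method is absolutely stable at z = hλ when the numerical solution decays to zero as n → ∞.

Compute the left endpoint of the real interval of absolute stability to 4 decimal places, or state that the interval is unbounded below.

Test eqn y'=λy, z=hλ:
  y_{n+1} = y_n + z·[24/25·y_n + 1/25·y_{n+1}] ⇒ (1 − 1/25z)y_{n+1} = (1 + 24/25z)y_n
  R(z) = (1 + 24/25z)/(1 − 1/25z).

Solve |R(x)|<1 on ℝ⁻.
x=-0.79: |R|=0.2342
R=−1: 1+24/25x = −1+1/25x ⇒ -23/25x=2 ⇒ x=2/(-23/25)=-2.1739
Confirm numerically:
  x=-1.990: |R|=0.84328 <1
  x=-1.056: |R|=0.01320 <1
  x=-0.936: |R|=0.09778 <1
  x=-2.756: |R|=1.48235 >1
  x=-2.602: |R|=1.35671 >1
  x=-2.289: |R|=1.09700 >1
Interval (-2.1739, 0).

z* = -2.1739.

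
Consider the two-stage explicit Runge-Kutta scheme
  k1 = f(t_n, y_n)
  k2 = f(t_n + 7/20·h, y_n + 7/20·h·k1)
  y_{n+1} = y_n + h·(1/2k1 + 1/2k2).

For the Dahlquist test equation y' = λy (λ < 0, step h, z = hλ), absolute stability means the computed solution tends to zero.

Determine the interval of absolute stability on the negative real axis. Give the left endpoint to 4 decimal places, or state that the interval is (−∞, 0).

Set f=λy, z=hλ:
  k1=λy_n ⇒ h·k1=z·y_n;  k2=λ(1+7/20z)y_n ⇒ h·k2=z(1+7/20z)y_n
  y_{n+1}/y_n = 1 + 1/2z + 1/2z(1+7/20z) = 1 + z + 7/40z²
  R(z) = 1 + z + 7/40z².

Find x<0 with |R(x)|<1.
x=-1.41: |R|=0.0621
R=1: x+7/40x²=0 ⇒ x=−40/7=-5.7143; min R=1−1/(4·7/40)=-0.4286>−1
Confirm numerically:
  x=-3.114: |R|=0.41703 <1
  x=-2.477: |R|=0.40328 <1
  x=-2.462: |R|=0.40125 <1
  x=-6.278: |R|=1.61932 >1
  x=-6.143: |R|=1.46088 >1
  x=-5.854: |R|=1.14313 >1
Stable set (-5.7143, 0).

z∈(-5.7143,0).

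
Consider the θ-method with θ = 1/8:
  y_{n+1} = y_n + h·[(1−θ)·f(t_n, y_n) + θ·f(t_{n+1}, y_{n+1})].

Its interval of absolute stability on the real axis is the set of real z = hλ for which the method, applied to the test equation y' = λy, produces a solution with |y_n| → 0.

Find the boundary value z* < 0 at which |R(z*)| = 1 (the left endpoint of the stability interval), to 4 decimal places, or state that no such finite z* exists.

left endpoint -2.6667.

On y'=λy, z=hλ:
  y_{n+1} = y_n + z·[7/8·y_n + 1/8·y_{n+1}] ⇒ (1 − 1/8z)y_{n+1} = (1 + 7/8z)y_n
  R(z) = (1 + 7/8z)/(1 − 1/8z).

Boundary: |R(x)|=1, x<0.
x=-0.31: |R|=0.7016
R=−1: 1+7/8x = −1+1/8x ⇒ -3/4x=2 ⇒ x=2/(-3/4)=-2.6667
Confirm numerically:
  x=-2.249: |R|=0.75549 <1
  x=-2.098: |R|=0.66211 <1
  x=-1.471: |R|=0.24253 <1
  x=-1.133: |R|=0.00756 <1
  x=-3.047: |R|=1.20657 >1
  x=-2.859: |R|=1.10627 >1
So |R|<1 on (-2.6667, 0).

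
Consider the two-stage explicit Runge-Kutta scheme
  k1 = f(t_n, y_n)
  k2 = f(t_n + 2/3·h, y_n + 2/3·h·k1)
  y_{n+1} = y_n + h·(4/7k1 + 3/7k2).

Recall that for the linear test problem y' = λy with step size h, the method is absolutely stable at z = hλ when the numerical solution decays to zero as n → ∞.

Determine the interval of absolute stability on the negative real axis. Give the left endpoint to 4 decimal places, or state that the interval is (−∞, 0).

(-3.5000, 0).

Test eqn y'=λy, z=hλ:
  k1=λy_n ⇒ h·k1=z·y_n;  k2=λ(1+2/3z)y_n ⇒ h·k2=z(1+2/3z)y_n
  y_{n+1}/y_n = 1 + 4/7z + 3/7z(1+2/3z) = 1 + z + 2/7z²
  Hence R(z) = 1 + z + 2/7z².

Find x<0 with |R(x)|<1.
x=-0.42: |R|=0.6304
R=1: x+2/7x²=0 ⇒ x=−7/2=-3.5000; min R=1−1/(4·2/7)=0.1250>−1
Confirm numerically:
  x=-3.260: |R|=0.77646 <1
  x=-3.011: |R|=0.57932 <1
  x=-2.775: |R|=0.42518 <1
  x=-1.750: |R|=0.12500 <1
  x=-3.818: |R|=1.34689 >1
  x=-3.774: |R|=1.29545 >1
  x=-3.769: |R|=1.28967 >1
Stable set (-3.5000, 0).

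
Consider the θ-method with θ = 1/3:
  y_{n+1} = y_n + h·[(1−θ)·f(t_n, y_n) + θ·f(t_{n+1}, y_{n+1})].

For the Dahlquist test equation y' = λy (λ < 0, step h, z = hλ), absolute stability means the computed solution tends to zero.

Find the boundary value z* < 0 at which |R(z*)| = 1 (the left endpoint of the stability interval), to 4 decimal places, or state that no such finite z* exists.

With y'=λy (z=hλ):
  y_{n+1} = y_n + z·[2/3·y_n + 1/3·y_{n+1}] ⇒ (1 − 1/3z)y_{n+1} = (1 + 2/3z)y_n
  Hence R(z) = (1 + 2/3z)/(1 − 1/3z).

Need |R(x)|<1, x<0.
x=-1.62: |R|=0.0519
R=−1: 1+2/3x = −1+1/3x ⇒ -1/3x=2 ⇒ x=2/(-1/3)=-6.0000
Confirm numerically:
  x=-4.211: |R|=0.75191 <1
  x=-4.041: |R|=0.72177 <1
  x=-3.150: |R|=0.53659 <1
  x=-6.540: |R|=1.05660 >1
  x=-6.425: |R|=1.04509 >1
  x=-6.402: |R|=1.04276 >1
Stable set (-6.0000, 0).

left endpoint -6.0000.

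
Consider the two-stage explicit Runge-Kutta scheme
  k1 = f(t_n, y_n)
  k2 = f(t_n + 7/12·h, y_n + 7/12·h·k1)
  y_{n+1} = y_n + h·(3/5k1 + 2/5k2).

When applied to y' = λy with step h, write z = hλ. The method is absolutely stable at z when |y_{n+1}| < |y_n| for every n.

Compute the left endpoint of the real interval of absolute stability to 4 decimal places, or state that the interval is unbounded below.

Set f=λy, z=hλ:
  k1=λy_n ⇒ h·k1=z·y_n;  k2=λ(1+7/12z)y_n ⇒ h·k2=z(1+7/12z)y_n
  y_{n+1}/y_n = 1 + 3/5z + 2/5z(1+7/12z) = 1 + z + 7/30z²
  R(z) = 1 + z + 7/30z².

Find x<0 with |R(x)|<1.
x=-1.29: |R|=0.0983
R=1: x+7/30x²=0 ⇒ x=−30/7=-4.2857; min R=1−1/(4·7/30)=-0.0714>−1
Confirm numerically:
  x=-3.808: |R|=0.57553 <1
  x=-2.597: |R|=0.02330 <1
  x=-2.559: |R|=0.03102 <1
  x=-2.180: |R|=0.07111 <1
  x=-4.851: |R|=1.63985 >1
  x=-4.807: |R|=1.58469 >1
  x=-4.522: |R|=1.24931 >1
Stable set (-4.2857, 0).

z* = -4.2857.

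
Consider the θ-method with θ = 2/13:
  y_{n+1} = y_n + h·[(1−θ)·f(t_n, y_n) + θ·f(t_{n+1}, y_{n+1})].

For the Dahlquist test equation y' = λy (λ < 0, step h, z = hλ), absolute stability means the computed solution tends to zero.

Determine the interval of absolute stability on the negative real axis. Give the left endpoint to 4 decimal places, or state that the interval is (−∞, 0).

z∈(-2.8889,0).

Set f=λy, z=hλ:
  y_{n+1} = y_n + z·[11/13·y_n + 2/13·y_{n+1}] ⇒ (1 − 2/13z)y_{n+1} = (1 + 11/13z)y_n
  R(z) = (1 + 11/13z)/(1 − 2/13z).

Solve |R(x)|<1 on ℝ⁻.
x=-0.9: |R|=0.2095
R=−1: 1+11/13x = −1+2/13x ⇒ -9/13x=2 ⇒ x=2/(-9/13)=-2.8889
Confirm numerically:
  x=-2.788: |R|=0.95112 <1
  x=-2.708: |R|=0.91160 <1
  x=-3.396: |R|=1.23060 >1
  x=-3.141: |R|=1.11767 >1
  x=-3.075: |R|=1.08747 >1
Stable set (-2.8889, 0).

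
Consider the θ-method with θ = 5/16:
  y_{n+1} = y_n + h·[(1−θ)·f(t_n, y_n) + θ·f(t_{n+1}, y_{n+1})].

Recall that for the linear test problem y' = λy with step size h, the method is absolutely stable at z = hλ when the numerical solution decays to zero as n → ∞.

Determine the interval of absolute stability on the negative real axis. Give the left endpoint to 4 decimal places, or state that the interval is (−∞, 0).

Set f=λy, z=hλ:
  y_{n+1} = y_n + z·[11/16·y_n + 5/16·y_{n+1}] ⇒ (1 − 5/16z)y_{n+1} = (1 + 11/16z)y_n
  ⇒ R(z) = (1 + 11/16z)/(1 − 5/16z).

Need |R(x)|<1, x<0.
x=-0.76: |R|=0.3859
R=−1: 1+11/16x = −1+5/16x ⇒ -3/8x=2 ⇒ x=2/(-3/8)=-5.3333
Confirm numerically:
  x=-3.319: |R|=0.62921 <1
  x=-3.059: |R|=0.56396 <1
  x=-2.819: |R|=0.49872 <1
  x=-2.284: |R|=0.33275 <1
  x=-5.747: |R|=1.05548 >1
  x=-5.674: |R|=1.04607 >1
  x=-5.536: |R|=1.02784 >1
Interval (-5.3333, 0).

(-5.3333, 0).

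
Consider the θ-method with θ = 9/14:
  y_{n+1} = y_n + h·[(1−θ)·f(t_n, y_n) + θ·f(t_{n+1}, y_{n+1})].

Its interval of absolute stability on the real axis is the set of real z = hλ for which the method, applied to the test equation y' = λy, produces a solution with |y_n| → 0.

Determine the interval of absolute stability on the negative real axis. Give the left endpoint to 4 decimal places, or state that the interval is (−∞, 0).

With y'=λy (z=hλ):
  y_{n+1} = y_n + z·[5/14·y_n + 9/14·y_{n+1}] ⇒ (1 − 9/14z)y_{n+1} = (1 + 5/14z)y_n
  R(z) = (1 + 5/14z)/(1 − 9/14z).

Solve |R(x)|<1 on ℝ⁻.
x=-1.52: |R|=0.2312
x=-2: |R|=0.1250
x=-10: |R|=0.3462
x=-100: |R|=0.5317
θ=9/14≥1/2 ⇒ |1+5/14x|<|1−9/14x| ∀x<0 ⇒ stable on all of ℝ⁻.

(−∞, 0) — no finite endpoint.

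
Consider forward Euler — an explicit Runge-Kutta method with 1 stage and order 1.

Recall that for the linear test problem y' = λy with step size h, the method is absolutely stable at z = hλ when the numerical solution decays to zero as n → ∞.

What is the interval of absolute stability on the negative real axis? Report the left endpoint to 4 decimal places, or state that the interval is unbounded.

(-2.0000, 0).

With y'=λy (z=hλ):
  order 1, 1-stage ⇒ R(z)=1+z
  (e.g. R(-1.17)=-0.17000, |R|=0.17000)

Need |R(x)|<1, x<0.
x=-1.17: |R|=0.1700
|R(-2.26)|=1.2600 |R(-1.75)|=0.7500 |R(-0.53)|=0.4700
Bisect:
  x_lo=-2.8910 |R|=1.8910  x_hi=-0.2198 |R|=0.7802
  mid=-1.55540 |R|=0.55540 →hi
  mid=-2.22319 |R|=1.22319 →lo
  mid=-1.88929 |R|=0.88929 →hi
  mid=-2.05624 |R|=1.05624 →lo
  mid=-1.97277 |R|=0.97277 →hi
  mid=-2.01451 |R|=1.01451 →lo
  mid=-1.99364 |R|=0.99364 →hi
  ...
  [-2.00016,-2.00000] ⇒ x*=-2.0000
Stable set (-2.0000, 0).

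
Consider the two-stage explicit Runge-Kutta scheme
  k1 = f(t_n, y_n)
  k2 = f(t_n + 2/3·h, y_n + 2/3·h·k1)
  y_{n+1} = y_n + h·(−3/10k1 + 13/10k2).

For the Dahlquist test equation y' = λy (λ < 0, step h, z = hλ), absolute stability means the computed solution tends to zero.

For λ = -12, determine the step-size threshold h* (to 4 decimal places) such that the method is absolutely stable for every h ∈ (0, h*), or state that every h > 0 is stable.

(-1.1538,0); λ=-12 ⇒ h* = (15/13)/12 = 0.0962.

With y'=λy (z=hλ):
  k1=λy_n ⇒ h·k1=z·y_n;  k2=λ(1+2/3z)y_n ⇒ h·k2=z(1+2/3z)y_n
  y_{n+1}/y_n = 1 − 3/10z + 13/10z(1+2/3z) = 1 + z + 13/15z²
  ⇒ R(z) = 1 + z + 13/15z².

Find x<0 with |R(x)|<1.
x=-1.58: |R|=1.5835
R=1: x+13/15x²=0 ⇒ x=−15/13=-1.1538; min R=1−1/(4·13/15)=0.7115>−1
Confirm numerically:
  x=-1.129: |R|=0.97569 <1
  x=-0.765: |R|=0.74219 <1
  x=-0.522: |R|=0.71415 <1
  x=-1.528: |R|=1.49548 >1
  x=-1.358: |R|=1.24028 >1
  x=-1.229: |R|=1.08005 >1
Interval (-1.1538, 0).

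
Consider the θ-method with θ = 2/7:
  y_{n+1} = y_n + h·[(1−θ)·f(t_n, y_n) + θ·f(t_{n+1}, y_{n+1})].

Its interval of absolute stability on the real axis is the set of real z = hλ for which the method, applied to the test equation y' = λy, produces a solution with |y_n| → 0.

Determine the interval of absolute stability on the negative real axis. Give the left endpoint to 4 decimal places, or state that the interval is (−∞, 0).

With y'=λy (z=hλ):
  y_{n+1} = y_n + z·[5/7·y_n + 2/7·y_{n+1}] ⇒ (1 − 2/7z)y_{n+1} = (1 + 5/7z)y_n
  R(z) = (1 + 5/7z)/(1 − 2/7z).

Solve |R(x)|<1 on ℝ⁻.
x=-1.58: |R|=0.0886
R=−1: 1+5/7x = −1+2/7x ⇒ -3/7x=2 ⇒ x=2/(-3/7)=-4.6667
Confirm numerically:
  x=-3.196: |R|=0.67055 <1
  x=-2.397: |R|=0.42267 <1
  x=-1.990: |R|=0.26867 <1
  x=-5.216: |R|=1.09454 >1
  x=-5.093: |R|=1.07442 >1
  x=-4.819: |R|=1.02747 >1
So |R|<1 on (-4.6667, 0).

(-4.6667, 0).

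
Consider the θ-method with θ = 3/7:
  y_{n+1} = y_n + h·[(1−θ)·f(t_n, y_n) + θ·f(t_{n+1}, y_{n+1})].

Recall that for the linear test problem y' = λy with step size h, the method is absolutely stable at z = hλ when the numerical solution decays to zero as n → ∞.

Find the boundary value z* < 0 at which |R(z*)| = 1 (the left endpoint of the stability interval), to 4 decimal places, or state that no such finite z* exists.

left endpoint -14.0000.

With y'=λy (z=hλ):
  y_{n+1} = y_n + z·[4/7·y_n + 3/7·y_{n+1}] ⇒ (1 − 3/7z)y_{n+1} = (1 + 4/7z)y_n
  so R(z) = (1 + 4/7z)/(1 − 3/7z).

Need |R(x)|<1, x<0.
x=-1.27: |R|=0.1776
R=−1: 1+4/7x = −1+3/7x ⇒ -1/7x=2 ⇒ x=2/(-1/7)=-14.0000
Confirm numerically:
  x=-12.929: |R|=0.97661 <1
  x=-12.417: |R|=0.96423 <1
  x=-8.599: |R|=0.83532 <1
  x=-7.533: |R|=0.78151 <1
  x=-14.437: |R|=1.00869 >1
  x=-14.269: |R|=1.00540 >1
So |R|<1 on (-14.0000, 0).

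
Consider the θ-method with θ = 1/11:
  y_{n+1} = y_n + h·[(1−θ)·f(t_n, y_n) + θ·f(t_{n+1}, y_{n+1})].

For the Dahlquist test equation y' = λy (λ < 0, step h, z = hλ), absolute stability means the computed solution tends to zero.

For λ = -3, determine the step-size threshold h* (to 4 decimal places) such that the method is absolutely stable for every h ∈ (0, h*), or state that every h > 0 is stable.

Test eqn y'=λy, z=hλ:
  y_{n+1} = y_n + z·[10/11·y_n + 1/11·y_{n+1}] ⇒ (1 − 1/11z)y_{n+1} = (1 + 10/11z)y_n
  Hence R(z) = (1 + 10/11z)/(1 − 1/11z).

Need |R(x)|<1, x<0.
x=-1.1: |R|=0.0000
R=−1: 1+10/11x = −1+1/11x ⇒ -9/11x=2 ⇒ x=2/(-9/11)=-2.4444
Confirm numerically:
  x=-2.254: |R|=0.87068 <1
  x=-1.875: |R|=0.60194 <1
  x=-1.283: |R|=0.14899 <1
  x=-2.949: |R|=1.32554 >1
  x=-2.891: |R|=1.28932 >1
  x=-2.481: |R|=1.02440 >1
So |R|<1 on (-2.4444, 0).

(-2.4444,0); λ=-3 ⇒ h* = (22/9)/3 = 0.8148.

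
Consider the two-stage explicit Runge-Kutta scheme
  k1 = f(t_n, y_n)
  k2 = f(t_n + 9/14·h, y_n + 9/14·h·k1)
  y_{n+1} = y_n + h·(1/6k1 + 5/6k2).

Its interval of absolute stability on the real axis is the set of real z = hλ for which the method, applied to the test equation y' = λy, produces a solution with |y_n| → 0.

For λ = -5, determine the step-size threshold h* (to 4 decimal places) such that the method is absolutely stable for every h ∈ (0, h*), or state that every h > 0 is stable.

(-1.8667,0); λ=-5 ⇒ h* = (28/15)/5 = 0.3733.

Test eqn y'=λy, z=hλ:
  k1=λy_n ⇒ h·k1=z·y_n;  k2=λ(1+9/14z)y_n ⇒ h·k2=z(1+9/14z)y_n
  y_{n+1}/y_n = 1 + 1/6z + 5/6z(1+9/14z) = 1 + z + 15/28z²
  so R(z) = 1 + z + 15/28z².

Need |R(x)|<1, x<0.
x=-0.95: |R|=0.5335
R=1: x+15/28x²=0 ⇒ x=−28/15=-1.8667; min R=1−1/(4·15/28)=0.5333>−1
Confirm numerically:
  x=-1.395: |R|=0.64751 <1
  x=-1.050: |R|=0.54062 <1
  x=-1.044: |R|=0.53989 <1
  x=-2.284: |R|=1.51064 >1
  x=-2.245: |R|=1.45501 >1
Stable set (-1.8667, 0).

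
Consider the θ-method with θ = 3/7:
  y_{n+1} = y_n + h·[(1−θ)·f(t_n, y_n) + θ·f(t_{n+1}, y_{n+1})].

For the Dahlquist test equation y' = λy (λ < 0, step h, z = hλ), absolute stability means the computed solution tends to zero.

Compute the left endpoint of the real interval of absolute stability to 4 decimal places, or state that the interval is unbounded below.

z* = -14.0000.

Test eqn y'=λy, z=hλ:
  y_{n+1} = y_n + z·[4/7·y_n + 3/7·y_{n+1}] ⇒ (1 − 3/7z)y_{n+1} = (1 + 4/7z)y_n
  R(z) = (1 + 4/7z)/(1 − 3/7z).

Boundary: |R(x)|=1, x<0.
x=-0.91: |R|=0.3453
R=−1: 1+4/7x = −1+3/7x ⇒ -1/7x=2 ⇒ x=2/(-1/7)=-14.0000
Confirm numerically:
  x=-11.085: |R|=0.92759 <1
  x=-8.011: |R|=0.80701 <1
  x=-6.339: |R|=0.70554 <1
  x=-14.555: |R|=1.01095 >1
  x=-14.432: |R|=1.00859 >1
  x=-14.335: |R|=1.00670 >1
Stable set (-14.0000, 0).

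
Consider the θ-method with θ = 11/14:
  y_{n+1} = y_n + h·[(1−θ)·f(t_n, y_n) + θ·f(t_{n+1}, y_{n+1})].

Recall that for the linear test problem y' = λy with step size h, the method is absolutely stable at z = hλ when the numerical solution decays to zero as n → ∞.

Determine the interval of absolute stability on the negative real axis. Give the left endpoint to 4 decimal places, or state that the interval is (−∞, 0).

unbounded; (−∞, 0).

Set f=λy, z=hλ:
  y_{n+1} = y_n + z·[3/14·y_n + 11/14·y_{n+1}] ⇒ (1 − 11/14z)y_{n+1} = (1 + 3/14z)y_n
  ⇒ R(z) = (1 + 3/14z)/(1 − 11/14z).

Need |R(x)|<1, x<0.
x=-1.51: |R|=0.3094
x=-2: |R|=0.2222
x=-10: |R|=0.1290
x=-100: |R|=0.2567
θ=11/14≥1/2 ⇒ |1+3/14x|<|1−11/14x| ∀x<0 ⇒ stable on all of ℝ⁻.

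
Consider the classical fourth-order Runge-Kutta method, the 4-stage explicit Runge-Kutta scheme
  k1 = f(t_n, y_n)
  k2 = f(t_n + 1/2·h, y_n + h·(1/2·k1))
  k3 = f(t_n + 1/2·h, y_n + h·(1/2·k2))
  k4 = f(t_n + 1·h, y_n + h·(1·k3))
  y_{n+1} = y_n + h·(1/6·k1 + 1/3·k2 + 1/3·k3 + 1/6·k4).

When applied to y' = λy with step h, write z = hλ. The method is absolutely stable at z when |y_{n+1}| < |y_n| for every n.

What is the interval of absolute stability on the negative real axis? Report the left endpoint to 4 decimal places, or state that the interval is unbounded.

z∈(-2.7853,0).

Test eqn y'=λy, z=hλ:
  order 4, 4-stage ⇒ R(z)=1+z+z^2/2+z^3/6+z^4/24
  (e.g. R(-0.94)=0.39590, |R|=0.39590)

Need |R(x)|<1, x<0.
x=-0.94: |R|=0.3959
|R(-2.79)|=1.0071 |R(-2.47)|=0.6198 |R(-1.12)|=0.3386
Bisect:
  x_lo=-3.5862 |R|=3.0490  x_hi=-0.2775 |R|=0.7577
  mid=-1.93184 |R|=0.31288 →hi
  mid=-2.75901 |R|=0.96109 →hi
  mid=-3.17260 |R|=1.75919 →lo
  mid=-2.96581 |R|=1.30806 →lo
  mid=-2.86241 |R|=1.12263 →lo
  mid=-2.81071 |R|=1.03900 →lo
  mid=-2.78486 |R|=0.99935 →hi
  mid=-2.79779 |R|=1.01900 →lo
  mid=-2.79132 |R|=1.00913 →lo
  mid=-2.78809 |R|=1.00423 →lo
  ...
  [-2.78547,-2.78527] ⇒ x*=-2.7853
Interval (-2.7853, 0).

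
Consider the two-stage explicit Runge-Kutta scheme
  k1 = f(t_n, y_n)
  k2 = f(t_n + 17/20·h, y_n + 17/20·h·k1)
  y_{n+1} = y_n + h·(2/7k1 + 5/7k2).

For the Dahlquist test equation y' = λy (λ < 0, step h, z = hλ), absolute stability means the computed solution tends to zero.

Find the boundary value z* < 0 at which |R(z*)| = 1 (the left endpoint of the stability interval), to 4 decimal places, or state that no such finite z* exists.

Test eqn y'=λy, z=hλ:
  k1=λy_n ⇒ h·k1=z·y_n;  k2=λ(1+17/20z)y_n ⇒ h·k2=z(1+17/20z)y_n
  y_{n+1}/y_n = 1 + 2/7z + 5/7z(1+17/20z) = 1 + z + 17/28z²
  Hence R(z) = 1 + z + 17/28z².

Find x<0 with |R(x)|<1.
x=-1.54: |R|=0.8999
R=1: x+17/28x²=0 ⇒ x=−28/17=-1.6471; min R=1−1/(4·17/28)=0.5882>−1
Confirm numerically:
  x=-1.308: |R|=0.73074 <1
  x=-1.202: |R|=0.67520 <1
  x=-1.121: |R|=0.64196 <1
  x=-0.788: |R|=0.58900 <1
  x=-2.100: |R|=1.57750 >1
  x=-1.854: |R|=1.23294 >1
Interval (-1.6471, 0).

z* = -1.6471.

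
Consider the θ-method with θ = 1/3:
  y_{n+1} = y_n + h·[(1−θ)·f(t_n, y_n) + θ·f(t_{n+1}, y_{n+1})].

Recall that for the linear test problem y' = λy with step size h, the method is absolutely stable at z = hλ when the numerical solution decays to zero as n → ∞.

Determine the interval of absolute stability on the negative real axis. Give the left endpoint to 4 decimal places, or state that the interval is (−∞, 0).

On y'=λy, z=hλ:
  y_{n+1} = y_n + z·[2/3·y_n + 1/3·y_{n+1}] ⇒ (1 − 1/3z)y_{n+1} = (1 + 2/3z)y_n
  ⇒ R(z) = (1 + 2/3z)/(1 − 1/3z).

Solve |R(x)|<1 on ℝ⁻.
x=-0.77: |R|=0.3873
R=−1: 1+2/3x = −1+1/3x ⇒ -1/3x=2 ⇒ x=2/(-1/3)=-6.0000
Confirm numerically:
  x=-5.236: |R|=0.90724 <1
  x=-4.945: |R|=0.86721 <1
  x=-2.850: |R|=0.46154 <1
  x=-2.739: |R|=0.43178 <1
  x=-6.234: |R|=1.02534 >1
  x=-6.090: |R|=1.00990 >1
So |R|<1 on (-6.0000, 0).

(-6.0000, 0).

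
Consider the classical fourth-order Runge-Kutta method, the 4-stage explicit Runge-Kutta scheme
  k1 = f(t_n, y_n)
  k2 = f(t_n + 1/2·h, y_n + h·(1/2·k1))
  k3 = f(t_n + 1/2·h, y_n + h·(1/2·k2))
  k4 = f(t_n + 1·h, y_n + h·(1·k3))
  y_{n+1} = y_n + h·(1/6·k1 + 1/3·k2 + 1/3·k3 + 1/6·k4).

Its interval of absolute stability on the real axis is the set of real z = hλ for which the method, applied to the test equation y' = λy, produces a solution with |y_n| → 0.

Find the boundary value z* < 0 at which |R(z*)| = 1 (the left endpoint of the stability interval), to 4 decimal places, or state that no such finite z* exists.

z* = -2.7853.

Test eqn y'=λy, z=hλ:
  order 4, 4-stage ⇒ R(z)=1+z+z^2/2+z^3/6+z^4/24
  (e.g. R(-1.12)=0.33861, |R|=0.33861)

Boundary: |R(x)|=1, x<0.
x=-1.12: |R|=0.3386
|R(-3.12)|=1.6336 |R(-1.7)|=0.2742 |R(-0.83)|=0.4389
Bisect:
  x_lo=-3.5468 |R|=2.9005  x_hi=-0.1661 |R|=0.8470
  mid=-1.85642 |R|=0.29531 →hi
  mid=-2.70160 |R|=0.88097 →hi
  mid=-3.12418 |R|=1.64329 →lo
  mid=-2.91289 |R|=1.21005 →lo
  mid=-2.80724 |R|=1.03360 →lo
  mid=-2.75442 |R|=0.95444 →hi
  mid=-2.78083 |R|=0.99329 →hi
  mid=-2.79404 |R|=1.01326 →lo
  ...
  [-2.78537,-2.78516] ⇒ x*=-2.7853
Stable set (-2.7853, 0).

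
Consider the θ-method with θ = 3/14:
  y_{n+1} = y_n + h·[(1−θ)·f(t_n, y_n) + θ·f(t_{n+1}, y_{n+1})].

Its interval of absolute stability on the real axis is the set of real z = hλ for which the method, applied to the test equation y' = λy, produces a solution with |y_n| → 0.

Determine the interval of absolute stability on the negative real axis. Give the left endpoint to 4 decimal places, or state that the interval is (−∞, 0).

(-3.5000, 0).

On y'=λy, z=hλ:
  y_{n+1} = y_n + z·[11/14·y_n + 3/14·y_{n+1}] ⇒ (1 − 3/14z)y_{n+1} = (1 + 11/14z)y_n
  Hence R(z) = (1 + 11/14z)/(1 − 3/14z).

Need |R(x)|<1, x<0.
x=-0.58: |R|=0.4841
R=−1: 1+11/14x = −1+3/14x ⇒ -4/7x=2 ⇒ x=2/(-4/7)=-3.5000
Confirm numerically:
  x=-3.470: |R|=0.99017 <1
  x=-3.330: |R|=0.94331 <1
  x=-3.067: |R|=0.85070 <1
  x=-2.859: |R|=0.77287 <1
  x=-4.026: |R|=1.16136 >1
  x=-3.869: |R|=1.11528 >1
  x=-3.530: |R|=1.00976 >1
So |R|<1 on (-3.5000, 0).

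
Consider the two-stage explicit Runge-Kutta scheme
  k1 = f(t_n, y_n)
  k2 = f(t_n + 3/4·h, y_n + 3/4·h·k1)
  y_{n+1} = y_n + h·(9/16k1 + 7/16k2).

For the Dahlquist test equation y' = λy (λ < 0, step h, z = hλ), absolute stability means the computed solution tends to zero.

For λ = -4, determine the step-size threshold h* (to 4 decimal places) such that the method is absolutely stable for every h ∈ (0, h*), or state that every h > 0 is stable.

Test eqn y'=λy, z=hλ:
  k1=λy_n ⇒ h·k1=z·y_n;  k2=λ(1+3/4z)y_n ⇒ h·k2=z(1+3/4z)y_n
  y_{n+1}/y_n = 1 + 9/16z + 7/16z(1+3/4z) = 1 + z + 21/64z²
  Hence R(z) = 1 + z + 21/64z².

Solve |R(x)|<1 on ℝ⁻.
x=-1.43: |R|=0.2410
R=1: x+21/64x²=0 ⇒ x=−64/21=-3.0476; min R=1−1/(4·21/64)=0.2381>−1
Confirm numerically:
  x=-2.936: |R|=0.89247 <1
  x=-2.793: |R|=0.76665 <1
  x=-2.106: |R|=0.34931 <1
  x=-1.772: |R|=0.25831 <1
  x=-3.512: |R|=1.53514 >1
  x=-3.101: |R|=1.05432 >1
  x=-3.094: |R|=1.04709 >1
Interval (-3.0476, 0).

(-3.0476,0); λ=-4 ⇒ h* = (64/21)/4 = 0.7619.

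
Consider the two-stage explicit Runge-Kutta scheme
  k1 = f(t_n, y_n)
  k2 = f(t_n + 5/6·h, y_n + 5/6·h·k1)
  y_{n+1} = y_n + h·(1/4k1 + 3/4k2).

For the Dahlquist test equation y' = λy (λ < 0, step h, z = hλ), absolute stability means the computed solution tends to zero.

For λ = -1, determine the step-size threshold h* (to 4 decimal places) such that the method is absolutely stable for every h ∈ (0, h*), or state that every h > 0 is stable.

(-1.6000,0); λ=-1 ⇒ h* = (8/5)/1 = 1.6000.

Test eqn y'=λy, z=hλ:
  k1=λy_n ⇒ h·k1=z·y_n;  k2=λ(1+5/6z)y_n ⇒ h·k2=z(1+5/6z)y_n
  y_{n+1}/y_n = 1 + 1/4z + 3/4z(1+5/6z) = 1 + z + 5/8z²
  R(z) = 1 + z + 5/8z².

Boundary: |R(x)|=1, x<0.
x=-1.37: |R|=0.8031
R=1: x+5/8x²=0 ⇒ x=−8/5=-1.6000; min R=1−1/(4·5/8)=0.6000>−1
Confirm numerically:
  x=-1.424: |R|=0.84336 <1
  x=-1.280: |R|=0.74400 <1
  x=-1.163: |R|=0.68236 <1
  x=-0.978: |R|=0.61980 <1
  x=-2.198: |R|=1.82150 >1
  x=-2.117: |R|=1.68406 >1
So |R|<1 on (-1.6000, 0).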